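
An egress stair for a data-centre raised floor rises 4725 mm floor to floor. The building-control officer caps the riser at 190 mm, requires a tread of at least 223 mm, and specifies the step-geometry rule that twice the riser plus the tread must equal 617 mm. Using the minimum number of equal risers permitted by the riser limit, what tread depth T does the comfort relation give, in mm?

239 mm

At most 190 each: 4725/190 = 24.87, giving 25 risers.
Riser R = 4725 / 25 = 189 mm, within the 190 mm limit.
Tread T = 617 − 2 × 189 = 239 mm (≥ 223 mm).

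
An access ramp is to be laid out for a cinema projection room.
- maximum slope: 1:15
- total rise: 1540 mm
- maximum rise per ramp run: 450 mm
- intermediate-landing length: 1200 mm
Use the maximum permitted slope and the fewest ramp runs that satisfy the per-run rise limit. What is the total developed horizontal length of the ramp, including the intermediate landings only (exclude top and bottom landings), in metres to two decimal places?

1540 / 450 = 3.42, so 4 ramp runs are needed. That means 3 intermediate landings.
Ramp run (horizontal) at 1:15: 1540 × 15 = 23100 mm.
Intermediate landings: 3 × 1200 = 3600 mm.
Total developed length = 23100 + 3600 = 26700 mm.
= 26.70 m.

26.70 m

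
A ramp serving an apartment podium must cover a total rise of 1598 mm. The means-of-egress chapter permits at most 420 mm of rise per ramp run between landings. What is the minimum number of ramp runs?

⌈1598/420⌉ = 4 ramp runs.

4 runs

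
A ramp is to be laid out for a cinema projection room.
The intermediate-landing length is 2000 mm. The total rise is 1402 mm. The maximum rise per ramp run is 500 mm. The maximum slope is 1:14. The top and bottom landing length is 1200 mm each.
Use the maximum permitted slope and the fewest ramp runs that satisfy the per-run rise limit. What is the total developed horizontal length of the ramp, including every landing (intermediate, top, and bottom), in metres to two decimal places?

26.03 m

At most 500 each: 1402/500 = 2.80, giving 3 ramp runs. That means 2 intermediate landings.
Horizontal run for 1402 mm of rise at 1:14 is 1402 × 14 = 19628 mm.
Intermediate landings: 2 × 2000 = 4000 mm.
Top and bottom landings: 2 × 1200 = 2400 mm.
Total = 19628 + 4000 + 2400 = 26028 mm.
= 26.03 m.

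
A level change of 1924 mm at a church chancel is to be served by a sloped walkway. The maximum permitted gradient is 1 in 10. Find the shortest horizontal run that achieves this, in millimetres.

19240 mm

Run = rise × 10 = 1924 × 10 = 19240 mm.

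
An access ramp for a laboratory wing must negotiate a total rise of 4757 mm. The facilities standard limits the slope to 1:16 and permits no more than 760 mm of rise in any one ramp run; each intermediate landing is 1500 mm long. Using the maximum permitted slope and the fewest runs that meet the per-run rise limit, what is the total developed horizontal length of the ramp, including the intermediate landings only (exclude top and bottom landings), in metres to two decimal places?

85.11 m

⌈4757/760⌉ = 7 ramp runs. That means 6 intermediate landings.
Ramp run (horizontal) at 1:16: 4757 × 16 = 76112 mm.
Intermediate landings: 6 × 1500 = 9000 mm.
Developed length = 76112 + 9000 = 85112 mm.
= 85.11 m.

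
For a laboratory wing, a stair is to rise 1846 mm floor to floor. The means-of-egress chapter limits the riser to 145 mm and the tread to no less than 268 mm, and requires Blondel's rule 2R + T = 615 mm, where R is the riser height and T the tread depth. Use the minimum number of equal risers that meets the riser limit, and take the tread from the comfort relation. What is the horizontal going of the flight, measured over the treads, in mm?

At most 145 each: 1846/145 = 12.73, giving 13 risers.
Riser R = 1846 / 13 = 142 mm, within the 145 mm limit.
Tread T = 615 − 2 × 142 = 331 mm (≥ 268 mm).
13 risers give 12 treads; going = 12 × 331 = 3972 mm.

3972 mm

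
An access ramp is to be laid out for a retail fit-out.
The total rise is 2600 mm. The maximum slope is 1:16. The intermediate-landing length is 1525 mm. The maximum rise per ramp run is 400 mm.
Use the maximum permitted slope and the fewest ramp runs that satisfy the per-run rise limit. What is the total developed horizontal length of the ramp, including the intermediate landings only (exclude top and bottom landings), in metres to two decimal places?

50.75 m

2600 / 400 = 6.500 → round up to 7 ramp runs. That means 6 intermediate landings.
Ramp run (horizontal) at 1:16: 2600 × 16 = 41600 mm.
6 intermediate landings contribute 6 × 1525 = 9150 mm.
Developed length = 41600 + 9150 = 50750 mm.
= 50.75 m.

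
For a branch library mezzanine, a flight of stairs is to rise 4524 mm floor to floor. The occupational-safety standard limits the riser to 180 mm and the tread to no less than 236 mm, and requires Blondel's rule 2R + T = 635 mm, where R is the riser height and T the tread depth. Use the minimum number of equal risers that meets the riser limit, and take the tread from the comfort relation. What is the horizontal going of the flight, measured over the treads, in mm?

4524 / 180 = 25.133 → round up to 26 risers.
Each riser is 4524/26 = 174 mm (≤ 180 mm).
From 2R + T = 635: T = 635 − 348 = 287 mm.
Going = (26 − 1) × 287 = 7175 mm.

7175 mm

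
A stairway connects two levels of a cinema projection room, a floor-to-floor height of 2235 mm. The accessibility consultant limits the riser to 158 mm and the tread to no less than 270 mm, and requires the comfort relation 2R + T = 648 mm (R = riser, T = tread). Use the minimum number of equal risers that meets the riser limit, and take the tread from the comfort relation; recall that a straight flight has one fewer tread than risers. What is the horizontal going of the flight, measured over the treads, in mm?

⌈2235/158⌉ = 15 risers.
Riser R = 2235 / 15 = 149 mm, within the 158 mm limit.
From 2R + T = 648: T = 648 − 298 = 350 mm.
Treads = 15 − 1 = 14; going = 14 × 350 = 4900 mm.

4900 mm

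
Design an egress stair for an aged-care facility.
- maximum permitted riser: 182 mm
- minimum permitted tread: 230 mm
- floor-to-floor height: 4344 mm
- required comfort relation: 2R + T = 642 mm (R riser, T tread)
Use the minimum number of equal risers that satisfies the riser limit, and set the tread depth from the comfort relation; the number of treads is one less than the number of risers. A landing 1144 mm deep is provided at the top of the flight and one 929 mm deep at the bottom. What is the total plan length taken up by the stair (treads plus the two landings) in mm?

8513 mm

At most 182 each: 4344/182 = 23.87, giving 24 risers.
Each riser is 4344/24 = 181 mm (≤ 182 mm).
Tread T = 642 − 2 × 181 = 280 mm (≥ 230 mm).
24 risers give 23 treads; going = 23 × 280 = 6440 mm.
Add landings: 6440 + 1144 + 929 = 8513 mm.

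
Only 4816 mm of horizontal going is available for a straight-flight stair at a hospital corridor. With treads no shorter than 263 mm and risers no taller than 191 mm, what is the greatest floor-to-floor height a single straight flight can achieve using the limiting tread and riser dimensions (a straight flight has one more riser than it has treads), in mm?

3629 mm

4816 / 263 = 18.31, so 18 treads fit.
Risers = treads + 1 = 19.
Maximum height = 19 × 191 = 3629 mm.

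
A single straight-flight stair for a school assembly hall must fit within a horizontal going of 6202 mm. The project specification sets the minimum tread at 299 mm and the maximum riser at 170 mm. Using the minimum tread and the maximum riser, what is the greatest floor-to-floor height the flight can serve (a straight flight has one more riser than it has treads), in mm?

3570 mm

6202 / 299 = 20.74, so 20 treads fit.
Risers = treads + 1 = 21.
Maximum height = 21 × 170 = 3570 mm.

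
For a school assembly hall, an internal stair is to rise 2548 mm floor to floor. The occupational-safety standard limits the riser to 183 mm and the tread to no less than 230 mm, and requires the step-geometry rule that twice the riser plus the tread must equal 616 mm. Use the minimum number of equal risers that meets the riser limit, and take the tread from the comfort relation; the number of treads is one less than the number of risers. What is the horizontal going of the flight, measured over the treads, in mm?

3276 mm

⌈2548/183⌉ = 14 risers.
Each riser is 2548/14 = 182 mm (≤ 183 mm).
From 2R + T = 616: T = 616 − 364 = 252 mm.
Treads = 14 − 1 = 13; going = 13 × 252 = 3276 mm.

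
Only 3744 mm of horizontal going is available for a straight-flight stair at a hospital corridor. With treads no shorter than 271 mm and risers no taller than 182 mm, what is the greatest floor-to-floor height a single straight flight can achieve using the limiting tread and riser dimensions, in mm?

2548 mm

Treads that fit: ⌊3744 / 271⌋ = 13.
Risers = treads + 1 = 14.
Maximum height = 14 × 182 = 2548 mm.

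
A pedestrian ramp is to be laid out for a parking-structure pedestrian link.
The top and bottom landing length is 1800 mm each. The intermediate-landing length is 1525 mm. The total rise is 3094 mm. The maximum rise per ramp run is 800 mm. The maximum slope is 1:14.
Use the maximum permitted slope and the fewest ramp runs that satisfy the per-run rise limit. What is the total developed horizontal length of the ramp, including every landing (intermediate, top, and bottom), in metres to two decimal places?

51.49 m

3094 / 800 = 3.868 → round up to 4 ramp runs. That means 3 intermediate landings.
Ramp run (horizontal) at 1:14: 3094 × 14 = 43316 mm.
Intermediate landings: 3 × 1525 = 4575 mm.
Top and bottom landings: 2 × 1800 = 3600 mm.
Total = 43316 + 4575 + 3600 = 51491 mm.
= 51.49 m.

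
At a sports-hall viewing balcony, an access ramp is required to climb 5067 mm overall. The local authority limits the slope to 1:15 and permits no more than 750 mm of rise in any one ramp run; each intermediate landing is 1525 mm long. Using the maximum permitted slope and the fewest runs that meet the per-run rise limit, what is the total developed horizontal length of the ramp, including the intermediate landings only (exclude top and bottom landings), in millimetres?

At most 750 each: 5067/750 = 6.76, giving 7 ramp runs. That means 6 intermediate landings.
Horizontal run for 5067 mm of rise at 1:15 is 5067 × 15 = 76005 mm.
Intermediate landings: 6 × 1525 = 9150 mm.
Developed length = 76005 + 9150 = 85155 mm.

85155 mm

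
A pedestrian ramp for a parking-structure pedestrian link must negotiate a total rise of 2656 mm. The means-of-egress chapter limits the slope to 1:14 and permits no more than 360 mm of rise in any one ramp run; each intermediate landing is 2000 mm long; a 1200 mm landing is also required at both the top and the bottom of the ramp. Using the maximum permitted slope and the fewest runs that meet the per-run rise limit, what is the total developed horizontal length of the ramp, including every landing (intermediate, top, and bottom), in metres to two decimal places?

53.58 m

⌈2656/360⌉ = 8 ramp runs. That means 7 intermediate landings.
Ramp run (horizontal) at 1:14: 2656 × 14 = 37184 mm.
7 intermediate landings contribute 7 × 2000 = 14000 mm.
Top and bottom landings: 2 × 1200 = 2400 mm.
Total = 37184 + 14000 + 2400 = 53584 mm.
= 53.58 m.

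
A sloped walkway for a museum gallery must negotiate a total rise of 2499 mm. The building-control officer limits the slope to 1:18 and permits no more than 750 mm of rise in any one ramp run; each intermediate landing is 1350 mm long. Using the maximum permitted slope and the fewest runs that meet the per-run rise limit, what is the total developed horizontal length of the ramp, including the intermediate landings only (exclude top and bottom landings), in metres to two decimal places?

2499 / 750 = 3.332 → round up to 4 ramp runs. That means 3 intermediate landings.
Ramp run (horizontal) at 1:18: 2499 × 18 = 44982 mm.
Intermediate landings: 3 × 1350 = 4050 mm.
Developed length = 44982 + 4050 = 49032 mm.
= 49.03 m.

49.03 m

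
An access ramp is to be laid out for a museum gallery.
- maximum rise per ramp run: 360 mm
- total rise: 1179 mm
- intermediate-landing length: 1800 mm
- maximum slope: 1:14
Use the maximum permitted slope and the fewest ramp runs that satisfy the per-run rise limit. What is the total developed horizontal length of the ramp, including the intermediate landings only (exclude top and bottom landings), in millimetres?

21906 mm

⌈1179/360⌉ = 4 ramp runs. That means 3 intermediate landings.
Horizontal run for 1179 mm of rise at 1:14 is 1179 × 14 = 16506 mm.
Intermediate landings: 3 × 1800 = 5400 mm.
Developed length = 16506 + 5400 = 21906 mm.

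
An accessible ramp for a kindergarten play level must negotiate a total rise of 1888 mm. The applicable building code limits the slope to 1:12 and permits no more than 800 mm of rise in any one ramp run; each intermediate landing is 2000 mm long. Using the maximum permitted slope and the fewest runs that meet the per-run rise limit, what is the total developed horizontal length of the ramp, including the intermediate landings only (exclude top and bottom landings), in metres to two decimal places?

⌈1888/800⌉ = 3 ramp runs. That means 2 intermediate landings.
Ramp run (horizontal) at 1:12: 1888 × 12 = 22656 mm.
2 intermediate landings contribute 2 × 2000 = 4000 mm.
Total developed length = 22656 + 4000 = 26656 mm.
= 26.66 m.

26.66 m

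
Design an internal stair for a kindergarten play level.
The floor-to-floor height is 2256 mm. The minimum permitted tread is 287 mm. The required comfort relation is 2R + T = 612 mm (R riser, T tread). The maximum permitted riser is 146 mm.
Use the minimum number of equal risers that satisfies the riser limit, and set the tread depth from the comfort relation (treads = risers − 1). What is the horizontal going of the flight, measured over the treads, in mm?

2256 / 146 = 15.452 → round up to 16 risers.
Each riser is 2256/16 = 141 mm (≤ 146 mm).
From 2R + T = 612: T = 612 − 282 = 330 mm.
Treads = 16 − 1 = 15; going = 15 × 330 = 4950 mm.

4950 mm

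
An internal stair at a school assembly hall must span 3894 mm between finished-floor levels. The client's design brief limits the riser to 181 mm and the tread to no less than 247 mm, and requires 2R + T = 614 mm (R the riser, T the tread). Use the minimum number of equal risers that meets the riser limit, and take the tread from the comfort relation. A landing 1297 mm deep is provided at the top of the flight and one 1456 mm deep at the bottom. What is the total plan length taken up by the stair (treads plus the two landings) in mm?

8213 mm

3894 / 181 = 21.514 → round up to 22 risers.
Each riser is 3894/22 = 177 mm (≤ 181 mm).
Tread T = 614 − 2 × 177 = 260 mm (≥ 247 mm).
Treads = 22 − 1 = 21; going = 21 × 260 = 5460 mm.
Enclosure = 5460 + 1297 + 1456 = 8213 mm.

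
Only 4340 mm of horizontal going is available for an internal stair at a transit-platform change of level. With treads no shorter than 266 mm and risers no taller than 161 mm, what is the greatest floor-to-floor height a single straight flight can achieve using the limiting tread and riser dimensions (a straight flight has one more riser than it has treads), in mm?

Treads that fit: ⌊4340 / 266⌋ = 16.
Risers = treads + 1 = 17.
Maximum height = 17 × 161 = 2737 mm.

2737 mm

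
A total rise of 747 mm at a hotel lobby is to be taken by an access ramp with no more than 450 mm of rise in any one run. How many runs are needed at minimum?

2 runs

At most 450 each: 747/450 = 1.66, giving 2 ramp runs.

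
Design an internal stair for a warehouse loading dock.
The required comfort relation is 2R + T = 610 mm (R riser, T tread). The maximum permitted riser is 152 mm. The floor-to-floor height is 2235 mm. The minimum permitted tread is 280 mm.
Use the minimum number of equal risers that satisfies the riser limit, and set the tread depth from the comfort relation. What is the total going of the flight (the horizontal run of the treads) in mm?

2235 / 152 = 14.70, so 15 risers are needed.
Riser R = 2235 / 15 = 149 mm, within the 152 mm limit.
From 2R + T = 610: T = 610 − 298 = 312 mm.
15 risers give 14 treads; going = 14 × 312 = 4368 mm.

4368 mm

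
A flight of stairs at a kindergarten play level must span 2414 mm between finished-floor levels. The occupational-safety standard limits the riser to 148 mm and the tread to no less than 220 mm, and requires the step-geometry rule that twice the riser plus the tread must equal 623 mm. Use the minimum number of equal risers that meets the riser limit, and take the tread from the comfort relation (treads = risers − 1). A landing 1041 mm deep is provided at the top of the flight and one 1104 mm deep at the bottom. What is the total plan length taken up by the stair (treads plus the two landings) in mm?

7569 mm

At most 148 each: 2414/148 = 16.31, giving 17 risers.
Each riser is 2414/17 = 142 mm (≤ 148 mm).
Tread T = 623 − 2 × 142 = 339 mm (≥ 220 mm).
Going = (17 − 1) × 339 = 5424 mm.
Enclosure = 5424 + 1041 + 1104 = 7569 mm.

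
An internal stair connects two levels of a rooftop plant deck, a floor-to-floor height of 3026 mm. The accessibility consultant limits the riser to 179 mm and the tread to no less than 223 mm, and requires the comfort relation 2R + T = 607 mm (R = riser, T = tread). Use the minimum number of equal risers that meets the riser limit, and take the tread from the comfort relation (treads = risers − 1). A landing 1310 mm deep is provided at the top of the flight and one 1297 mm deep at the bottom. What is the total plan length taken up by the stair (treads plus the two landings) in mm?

3026 / 179 = 16.905 → round up to 17 risers.
Riser R = 3026 / 17 = 178 mm, within the 179 mm limit.
From 2R + T = 607: T = 607 − 356 = 251 mm.
17 risers give 16 treads; going = 16 × 251 = 4016 mm.
Add landings: 4016 + 1310 + 1297 = 6623 mm.

6623 mm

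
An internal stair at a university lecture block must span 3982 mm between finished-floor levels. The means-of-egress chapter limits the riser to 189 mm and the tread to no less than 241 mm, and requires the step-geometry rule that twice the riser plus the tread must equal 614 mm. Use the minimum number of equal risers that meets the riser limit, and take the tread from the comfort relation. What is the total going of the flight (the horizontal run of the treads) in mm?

5292 mm

3982 / 189 = 21.069 → round up to 22 risers.
Riser R = 3982 / 22 = 181 mm, within the 189 mm limit.
Tread T = 614 − 2 × 181 = 252 mm (≥ 241 mm).
Going = (22 − 1) × 252 = 5292 mm.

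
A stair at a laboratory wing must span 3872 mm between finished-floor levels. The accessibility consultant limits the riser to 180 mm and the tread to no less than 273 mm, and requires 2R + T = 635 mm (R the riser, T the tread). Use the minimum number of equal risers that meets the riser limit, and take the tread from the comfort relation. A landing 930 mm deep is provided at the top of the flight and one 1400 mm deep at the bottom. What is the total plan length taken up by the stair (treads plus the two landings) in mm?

At most 180 each: 3872/180 = 21.51, giving 22 risers.
Each riser is 3872/22 = 176 mm (≤ 180 mm).
Tread T = 635 − 2 × 176 = 283 mm (≥ 273 mm).
22 risers give 21 treads; going = 21 × 283 = 5943 mm.
Add landings: 5943 + 930 + 1400 = 8273 mm.

8273 mm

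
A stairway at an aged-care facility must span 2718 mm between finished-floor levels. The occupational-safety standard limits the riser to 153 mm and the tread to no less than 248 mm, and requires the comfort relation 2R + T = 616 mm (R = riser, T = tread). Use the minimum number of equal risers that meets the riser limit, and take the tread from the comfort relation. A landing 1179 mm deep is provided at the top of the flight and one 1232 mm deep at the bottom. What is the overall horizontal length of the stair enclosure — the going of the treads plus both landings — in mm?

At most 153 each: 2718/153 = 17.76, giving 18 risers.
R = 2718 ÷ 18 = 151 mm.
T = 616 − 2·151 = 314 mm, which satisfies the 248 mm minimum.
18 risers give 17 treads; going = 17 × 314 = 5338 mm.
Add landings: 5338 + 1179 + 1232 = 7749 mm.

7749 mm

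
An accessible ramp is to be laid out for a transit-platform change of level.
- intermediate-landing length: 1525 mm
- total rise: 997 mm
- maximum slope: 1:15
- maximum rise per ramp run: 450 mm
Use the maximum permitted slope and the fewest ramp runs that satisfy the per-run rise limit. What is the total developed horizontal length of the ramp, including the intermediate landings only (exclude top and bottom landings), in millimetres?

18005 mm

997 / 450 = 2.216 → round up to 3 ramp runs. That means 2 intermediate landings.
Ramp run (horizontal) at 1:15: 997 × 15 = 14955 mm.
2 intermediate landings contribute 2 × 1525 = 3050 mm.
Total developed length = 14955 + 3050 = 18005 mm.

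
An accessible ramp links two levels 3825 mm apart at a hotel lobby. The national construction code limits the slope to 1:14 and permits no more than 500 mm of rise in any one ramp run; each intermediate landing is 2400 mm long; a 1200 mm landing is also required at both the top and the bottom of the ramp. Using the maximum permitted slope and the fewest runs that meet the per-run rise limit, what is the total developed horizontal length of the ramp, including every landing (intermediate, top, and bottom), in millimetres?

⌈3825/500⌉ = 8 ramp runs. That means 7 intermediate landings.
Horizontal run for 3825 mm of rise at 1:14 is 3825 × 14 = 53550 mm.
7 intermediate landings contribute 7 × 2400 = 16800 mm.
Top and bottom landings: 2 × 1200 = 2400 mm.
Total = 53550 + 16800 + 2400 = 72750 mm.

72750 mm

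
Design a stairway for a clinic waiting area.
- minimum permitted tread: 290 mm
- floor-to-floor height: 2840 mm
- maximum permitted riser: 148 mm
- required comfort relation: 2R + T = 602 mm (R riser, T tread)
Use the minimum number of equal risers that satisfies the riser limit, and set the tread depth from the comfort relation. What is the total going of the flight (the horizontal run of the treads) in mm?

At most 148 each: 2840/148 = 19.19, giving 20 risers.
Riser R = 2840 / 20 = 142 mm, within the 148 mm limit.
T = 602 − 2·142 = 318 mm, which satisfies the 290 mm minimum.
Going = (20 − 1) × 318 = 6042 mm.

6042 mm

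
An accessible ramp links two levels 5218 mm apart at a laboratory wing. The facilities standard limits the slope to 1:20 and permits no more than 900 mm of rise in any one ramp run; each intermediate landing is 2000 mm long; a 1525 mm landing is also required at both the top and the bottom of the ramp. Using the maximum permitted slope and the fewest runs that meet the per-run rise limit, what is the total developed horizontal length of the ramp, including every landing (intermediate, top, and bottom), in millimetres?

117410 mm

⌈5218/900⌉ = 6 ramp runs. That means 5 intermediate landings.
Horizontal run for 5218 mm of rise at 1:20 is 5218 × 20 = 104360 mm.
Intermediate landings: 5 × 2000 = 10000 mm.
Top and bottom landings: 2 × 1525 = 3050 mm.
Total = 104360 + 10000 + 3050 = 117410 mm.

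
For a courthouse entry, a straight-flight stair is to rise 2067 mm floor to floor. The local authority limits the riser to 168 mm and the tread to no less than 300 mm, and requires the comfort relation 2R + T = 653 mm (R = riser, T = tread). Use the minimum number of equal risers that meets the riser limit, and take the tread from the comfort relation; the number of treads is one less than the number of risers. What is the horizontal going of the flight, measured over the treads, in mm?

4020 mm

2067 / 168 = 12.304 → round up to 13 risers.
R = 2067 ÷ 13 = 159 mm.
T = 653 − 2·159 = 335 mm, which satisfies the 300 mm minimum.
Treads = 13 − 1 = 12; going = 12 × 335 = 4020 mm.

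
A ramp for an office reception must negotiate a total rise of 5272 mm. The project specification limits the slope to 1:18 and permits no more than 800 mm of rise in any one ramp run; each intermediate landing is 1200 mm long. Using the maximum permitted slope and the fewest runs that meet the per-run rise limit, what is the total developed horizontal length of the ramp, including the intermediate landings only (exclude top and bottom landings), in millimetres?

102096 mm

5272 / 800 = 6.590 → round up to 7 ramp runs. That means 6 intermediate landings.
Horizontal run for 5272 mm of rise at 1:18 is 5272 × 18 = 94896 mm.
Intermediate landings: 6 × 1200 = 7200 mm.
Total developed length = 94896 + 7200 = 102096 mm.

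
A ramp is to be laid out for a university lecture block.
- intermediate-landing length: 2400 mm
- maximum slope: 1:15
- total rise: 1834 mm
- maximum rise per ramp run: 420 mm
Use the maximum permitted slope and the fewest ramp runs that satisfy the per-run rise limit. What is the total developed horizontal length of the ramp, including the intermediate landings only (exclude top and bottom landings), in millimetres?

1834 / 420 = 4.37, so 5 ramp runs are needed. That means 4 intermediate landings.
Ramp run (horizontal) at 1:15: 1834 × 15 = 27510 mm.
4 intermediate landings contribute 4 × 2400 = 9600 mm.
Total developed length = 27510 + 9600 = 37110 mm.

37110 mm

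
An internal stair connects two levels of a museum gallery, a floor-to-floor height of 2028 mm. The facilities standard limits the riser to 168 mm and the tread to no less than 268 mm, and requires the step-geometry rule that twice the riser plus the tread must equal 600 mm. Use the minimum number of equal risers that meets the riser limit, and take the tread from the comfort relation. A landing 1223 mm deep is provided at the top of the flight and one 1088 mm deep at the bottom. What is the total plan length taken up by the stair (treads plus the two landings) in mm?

2028 / 168 = 12.07, so 13 risers are needed.
R = 2028 ÷ 13 = 156 mm.
T = 600 − 2·156 = 288 mm, which satisfies the 268 mm minimum.
13 risers give 12 treads; going = 12 × 288 = 3456 mm.
Enclosure = 3456 + 1223 + 1088 = 5767 mm.

5767 mm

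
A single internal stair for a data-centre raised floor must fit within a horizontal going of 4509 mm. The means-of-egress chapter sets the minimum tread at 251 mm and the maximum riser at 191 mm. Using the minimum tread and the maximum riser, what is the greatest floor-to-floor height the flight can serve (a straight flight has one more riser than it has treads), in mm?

3438 mm

Treads that fit: ⌊4509 / 251⌋ = 17.
Risers = treads + 1 = 18.
Maximum height = 18 × 191 = 3438 mm.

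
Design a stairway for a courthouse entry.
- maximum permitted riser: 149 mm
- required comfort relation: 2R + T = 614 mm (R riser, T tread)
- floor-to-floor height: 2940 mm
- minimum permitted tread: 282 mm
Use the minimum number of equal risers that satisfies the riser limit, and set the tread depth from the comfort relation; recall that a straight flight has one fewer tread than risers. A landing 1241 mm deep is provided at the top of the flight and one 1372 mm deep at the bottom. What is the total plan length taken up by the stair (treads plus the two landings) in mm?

2940 / 149 = 19.73, so 20 risers are needed.
R = 2940 ÷ 20 = 147 mm.
T = 614 − 2·147 = 320 mm, which satisfies the 282 mm minimum.
20 risers give 19 treads; going = 19 × 320 = 6080 mm.
Add landings: 6080 + 1241 + 1372 = 8693 mm.

8693 mm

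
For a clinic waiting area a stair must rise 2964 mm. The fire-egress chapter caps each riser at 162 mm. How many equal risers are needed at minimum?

19 risers

2964 / 162 = 18.296 → round up to 19 risers.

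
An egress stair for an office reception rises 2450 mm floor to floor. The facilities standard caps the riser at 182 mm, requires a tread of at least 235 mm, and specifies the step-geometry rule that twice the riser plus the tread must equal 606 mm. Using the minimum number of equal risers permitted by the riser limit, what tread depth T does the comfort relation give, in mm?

256 mm

At most 182 each: 2450/182 = 13.46, giving 14 risers.
Each riser is 2450/14 = 175 mm (≤ 182 mm).
From 2R + T = 606: T = 606 − 350 = 256 mm.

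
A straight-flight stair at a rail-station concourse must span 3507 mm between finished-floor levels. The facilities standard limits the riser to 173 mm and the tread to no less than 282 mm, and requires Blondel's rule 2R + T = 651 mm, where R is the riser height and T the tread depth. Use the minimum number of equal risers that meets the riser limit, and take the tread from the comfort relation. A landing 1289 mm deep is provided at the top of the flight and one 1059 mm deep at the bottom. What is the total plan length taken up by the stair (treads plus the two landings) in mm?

8688 mm

⌈3507/173⌉ = 21 risers.
R = 3507 ÷ 21 = 167 mm.
Tread T = 651 − 2 × 167 = 317 mm (≥ 282 mm).
21 risers give 20 treads; going = 20 × 317 = 6340 mm.
Enclosure = 6340 + 1289 + 1059 = 8688 mm.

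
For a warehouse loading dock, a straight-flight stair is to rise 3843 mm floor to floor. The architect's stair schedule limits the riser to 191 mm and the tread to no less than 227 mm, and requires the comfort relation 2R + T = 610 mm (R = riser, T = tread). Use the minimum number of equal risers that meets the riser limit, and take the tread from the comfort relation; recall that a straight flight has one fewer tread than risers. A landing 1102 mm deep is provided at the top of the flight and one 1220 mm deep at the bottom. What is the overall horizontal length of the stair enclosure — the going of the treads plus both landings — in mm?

⌈3843/191⌉ = 21 risers.
Each riser is 3843/21 = 183 mm (≤ 191 mm).
Tread T = 610 − 2 × 183 = 244 mm (≥ 227 mm).
Going = (21 − 1) × 244 = 4880 mm.
Add landings: 4880 + 1102 + 1220 = 7202 mm.

7202 mm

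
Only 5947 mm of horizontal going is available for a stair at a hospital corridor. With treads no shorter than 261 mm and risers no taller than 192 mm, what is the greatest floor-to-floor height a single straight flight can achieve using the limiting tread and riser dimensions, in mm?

5947 / 261 = 22.79, so 22 treads fit.
Risers = treads + 1 = 23.
Maximum height = 23 × 192 = 4416 mm.

4416 mm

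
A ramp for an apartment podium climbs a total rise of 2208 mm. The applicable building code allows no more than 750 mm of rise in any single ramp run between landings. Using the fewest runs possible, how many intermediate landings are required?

⌈2208/750⌉ = 3 ramp runs.
3 runs are separated by 2 intermediate landings.

2 intermediate landings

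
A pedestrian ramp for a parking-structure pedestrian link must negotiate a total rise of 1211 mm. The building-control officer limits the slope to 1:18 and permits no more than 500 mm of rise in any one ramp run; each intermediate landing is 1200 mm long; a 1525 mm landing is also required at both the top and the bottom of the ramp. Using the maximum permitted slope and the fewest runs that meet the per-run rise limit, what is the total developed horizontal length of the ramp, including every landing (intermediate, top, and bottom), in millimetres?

1211 / 500 = 2.422 → round up to 3 ramp runs. That means 2 intermediate landings.
Horizontal run for 1211 mm of rise at 1:18 is 1211 × 18 = 21798 mm.
Intermediate landings: 2 × 1200 = 2400 mm.
Top and bottom landings: 2 × 1525 = 3050 mm.
Total = 21798 + 2400 + 3050 = 27248 mm.

27248 mm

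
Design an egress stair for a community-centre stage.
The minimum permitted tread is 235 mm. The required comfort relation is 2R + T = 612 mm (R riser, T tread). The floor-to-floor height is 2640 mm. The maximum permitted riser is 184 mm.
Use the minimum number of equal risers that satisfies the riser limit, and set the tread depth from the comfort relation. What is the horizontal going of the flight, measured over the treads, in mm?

2640 / 184 = 14.348 → round up to 15 risers.
Riser R = 2640 / 15 = 176 mm, within the 184 mm limit.
T = 612 − 2·176 = 260 mm, which satisfies the 235 mm minimum.
15 risers give 14 treads; going = 14 × 260 = 3640 mm.

3640 mm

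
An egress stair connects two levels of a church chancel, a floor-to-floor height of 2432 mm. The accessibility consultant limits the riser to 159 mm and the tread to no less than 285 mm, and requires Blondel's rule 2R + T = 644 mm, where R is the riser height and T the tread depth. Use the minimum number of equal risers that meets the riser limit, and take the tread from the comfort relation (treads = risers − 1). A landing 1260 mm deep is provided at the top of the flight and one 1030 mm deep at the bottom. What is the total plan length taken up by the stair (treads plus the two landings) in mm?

2432 / 159 = 15.30, so 16 risers are needed.
R = 2432 ÷ 16 = 152 mm.
Tread T = 644 − 2 × 152 = 340 mm (≥ 285 mm).
Going = (16 − 1) × 340 = 5100 mm.
Add landings: 5100 + 1260 + 1030 = 7390 mm.

7390 mm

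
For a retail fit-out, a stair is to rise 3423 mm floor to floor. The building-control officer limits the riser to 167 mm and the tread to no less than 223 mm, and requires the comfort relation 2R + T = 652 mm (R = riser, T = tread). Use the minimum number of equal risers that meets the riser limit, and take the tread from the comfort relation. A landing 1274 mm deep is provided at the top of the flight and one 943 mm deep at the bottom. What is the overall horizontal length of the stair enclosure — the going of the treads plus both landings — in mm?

8737 mm

⌈3423/167⌉ = 21 risers.
Riser R = 3423 / 21 = 163 mm, within the 167 mm limit.
From 2R + T = 652: T = 652 − 326 = 326 mm.
Treads = 21 − 1 = 20; going = 20 × 326 = 6520 mm.
Add landings: 6520 + 1274 + 943 = 8737 mm.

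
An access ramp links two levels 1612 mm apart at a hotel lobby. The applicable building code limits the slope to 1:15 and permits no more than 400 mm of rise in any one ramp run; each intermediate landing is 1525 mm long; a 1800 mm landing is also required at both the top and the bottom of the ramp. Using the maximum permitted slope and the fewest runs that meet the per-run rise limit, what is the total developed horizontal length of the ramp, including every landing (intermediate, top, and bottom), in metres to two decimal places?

1612 / 400 = 4.030 → round up to 5 ramp runs. That means 4 intermediate landings.
Ramp run (horizontal) at 1:15: 1612 × 15 = 24180 mm.
4 intermediate landings contribute 4 × 1525 = 6100 mm.
Top and bottom landings: 2 × 1800 = 3600 mm.
Total = 24180 + 6100 + 3600 = 33880 mm.
= 33.88 m.

33.88 m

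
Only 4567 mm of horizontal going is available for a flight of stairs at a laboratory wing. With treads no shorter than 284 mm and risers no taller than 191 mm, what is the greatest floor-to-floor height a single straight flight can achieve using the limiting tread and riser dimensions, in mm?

Treads that fit: ⌊4567 / 284⌋ = 16.
Risers = treads + 1 = 17.
Maximum height = 17 × 191 = 3247 mm.

3247 mm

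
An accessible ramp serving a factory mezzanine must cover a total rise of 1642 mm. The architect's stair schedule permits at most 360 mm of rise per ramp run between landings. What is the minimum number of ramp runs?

5 runs

At most 360 each: 1642/360 = 4.56, giving 5 ramp runs.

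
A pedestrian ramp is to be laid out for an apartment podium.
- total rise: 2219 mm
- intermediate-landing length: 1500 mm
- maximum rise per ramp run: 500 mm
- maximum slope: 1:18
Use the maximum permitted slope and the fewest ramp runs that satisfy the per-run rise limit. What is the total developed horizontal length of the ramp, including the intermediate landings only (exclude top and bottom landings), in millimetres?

At most 500 each: 2219/500 = 4.44, giving 5 ramp runs. That means 4 intermediate landings.
Ramp run (horizontal) at 1:18: 2219 × 18 = 39942 mm.
4 intermediate landings contribute 4 × 1500 = 6000 mm.
Developed length = 39942 + 6000 = 45942 mm.

45942 mm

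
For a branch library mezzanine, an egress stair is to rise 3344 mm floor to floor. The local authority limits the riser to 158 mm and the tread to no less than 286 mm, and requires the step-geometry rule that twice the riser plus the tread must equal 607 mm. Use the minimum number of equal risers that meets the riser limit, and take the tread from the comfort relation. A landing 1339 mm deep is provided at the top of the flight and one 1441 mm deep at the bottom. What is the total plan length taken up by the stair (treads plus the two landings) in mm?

9143 mm

3344 / 158 = 21.16, so 22 risers are needed.
Riser R = 3344 / 22 = 152 mm, within the 158 mm limit.
Tread T = 607 − 2 × 152 = 303 mm (≥ 286 mm).
Treads = 22 − 1 = 21; going = 21 × 303 = 6363 mm.
Enclosure = 6363 + 1339 + 1441 = 9143 mm.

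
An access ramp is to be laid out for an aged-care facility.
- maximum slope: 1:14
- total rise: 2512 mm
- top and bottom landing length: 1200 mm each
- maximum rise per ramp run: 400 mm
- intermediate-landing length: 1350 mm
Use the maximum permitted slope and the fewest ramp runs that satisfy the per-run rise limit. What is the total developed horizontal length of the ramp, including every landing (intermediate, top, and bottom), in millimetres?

At most 400 each: 2512/400 = 6.28, giving 7 ramp runs. That means 6 intermediate landings.
Ramp run (horizontal) at 1:14: 2512 × 14 = 35168 mm.
6 intermediate landings contribute 6 × 1350 = 8100 mm.
Top and bottom landings: 2 × 1200 = 2400 mm.
Total = 35168 + 8100 + 2400 = 45668 mm.

45668 mm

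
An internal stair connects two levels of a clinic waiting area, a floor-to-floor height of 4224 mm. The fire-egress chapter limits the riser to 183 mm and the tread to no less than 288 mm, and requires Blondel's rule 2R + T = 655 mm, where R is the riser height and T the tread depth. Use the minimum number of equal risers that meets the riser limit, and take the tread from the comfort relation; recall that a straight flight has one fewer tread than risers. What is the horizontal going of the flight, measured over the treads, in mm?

⌈4224/183⌉ = 24 risers.
Each riser is 4224/24 = 176 mm (≤ 183 mm).
From 2R + T = 655: T = 655 − 352 = 303 mm.
Treads = 24 − 1 = 23; going = 23 × 303 = 6969 mm.

6969 mm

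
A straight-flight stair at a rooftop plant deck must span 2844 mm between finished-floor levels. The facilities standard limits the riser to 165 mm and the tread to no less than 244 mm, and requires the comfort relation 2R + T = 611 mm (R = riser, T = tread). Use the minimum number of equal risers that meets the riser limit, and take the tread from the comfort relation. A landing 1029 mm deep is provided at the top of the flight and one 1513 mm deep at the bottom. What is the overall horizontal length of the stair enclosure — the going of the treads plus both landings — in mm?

2844 / 165 = 17.236 → round up to 18 risers.
R = 2844 ÷ 18 = 158 mm.
Tread T = 611 − 2 × 158 = 295 mm (≥ 244 mm).
Going = (18 − 1) × 295 = 5015 mm.
Add landings: 5015 + 1029 + 1513 = 7557 mm.

7557 mm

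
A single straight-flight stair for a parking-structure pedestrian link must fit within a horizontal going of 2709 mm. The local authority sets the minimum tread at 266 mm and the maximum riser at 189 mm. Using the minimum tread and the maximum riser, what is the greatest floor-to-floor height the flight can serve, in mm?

2079 mm

2709 / 266 = 10.18, so 10 treads fit.
Risers = treads + 1 = 11.
Maximum height = 11 × 189 = 2079 mm.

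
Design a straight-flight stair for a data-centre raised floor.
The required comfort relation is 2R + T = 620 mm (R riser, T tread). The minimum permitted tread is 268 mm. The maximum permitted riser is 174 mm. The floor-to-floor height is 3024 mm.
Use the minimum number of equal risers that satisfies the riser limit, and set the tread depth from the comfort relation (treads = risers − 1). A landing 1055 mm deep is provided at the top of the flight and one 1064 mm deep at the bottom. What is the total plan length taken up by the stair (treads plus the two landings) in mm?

At most 174 each: 3024/174 = 17.38, giving 18 risers.
Each riser is 3024/18 = 168 mm (≤ 174 mm).
From 2R + T = 620: T = 620 − 336 = 284 mm.
Treads = 18 − 1 = 17; going = 17 × 284 = 4828 mm.
Enclosure = 4828 + 1055 + 1064 = 6947 mm.

6947 mm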